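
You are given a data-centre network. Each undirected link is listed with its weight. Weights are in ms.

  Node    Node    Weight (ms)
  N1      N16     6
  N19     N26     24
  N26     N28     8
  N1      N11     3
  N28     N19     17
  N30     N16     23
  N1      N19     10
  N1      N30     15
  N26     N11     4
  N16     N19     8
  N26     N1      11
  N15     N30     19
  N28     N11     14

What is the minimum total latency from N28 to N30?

30 ms

Candidate routes:
N28 - N11 - N1 - N30: 14+3+15 = 32
N28 - N26 - N1 - N30: 8+11+15 = 34
N28 - N26 - N11 - N1 - N30: 8+4+3+15 = 30
N28 - N19 - N1 - N30: 17+10+15 = 42
Cheapest is N28 - N26 - N11 - N1 - N30 at 30 ms.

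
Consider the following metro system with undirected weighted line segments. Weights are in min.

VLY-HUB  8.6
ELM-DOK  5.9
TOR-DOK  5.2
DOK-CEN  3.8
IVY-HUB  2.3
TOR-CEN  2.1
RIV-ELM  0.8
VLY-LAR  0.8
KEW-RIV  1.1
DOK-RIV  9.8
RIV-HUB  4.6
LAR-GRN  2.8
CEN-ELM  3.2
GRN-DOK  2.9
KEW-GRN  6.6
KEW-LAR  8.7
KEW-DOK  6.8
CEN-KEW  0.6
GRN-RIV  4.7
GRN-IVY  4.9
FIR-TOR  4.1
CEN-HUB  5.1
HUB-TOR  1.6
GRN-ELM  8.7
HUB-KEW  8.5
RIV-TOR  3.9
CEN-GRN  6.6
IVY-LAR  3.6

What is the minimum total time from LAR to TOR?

Compare a few routes:
LAR–IVY–HUB–TOR: 3.6+2.3+1.6 = 7.5
LAR–VLY–HUB–TOR: 0.8+8.6+1.6 = 11
LAR–GRN–DOK–TOR: 2.8+2.9+5.2 = 10.9
Cheapest is LAR–IVY–HUB–TOR at 7.5 min.

7.5 min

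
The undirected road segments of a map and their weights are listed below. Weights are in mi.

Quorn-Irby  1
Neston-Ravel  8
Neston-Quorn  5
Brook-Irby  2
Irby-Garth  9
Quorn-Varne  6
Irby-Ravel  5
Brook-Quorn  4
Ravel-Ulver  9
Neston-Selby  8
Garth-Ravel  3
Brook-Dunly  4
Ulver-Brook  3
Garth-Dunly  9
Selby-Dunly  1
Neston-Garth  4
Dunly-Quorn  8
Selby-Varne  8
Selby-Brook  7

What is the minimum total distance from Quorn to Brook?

Enumerating some paths:
Quorn - Brook: 4 = 4
Quorn - Irby - Brook: 1+2 = 3
The minimum is 3 mi via Quorn - Irby - Brook.

3 mi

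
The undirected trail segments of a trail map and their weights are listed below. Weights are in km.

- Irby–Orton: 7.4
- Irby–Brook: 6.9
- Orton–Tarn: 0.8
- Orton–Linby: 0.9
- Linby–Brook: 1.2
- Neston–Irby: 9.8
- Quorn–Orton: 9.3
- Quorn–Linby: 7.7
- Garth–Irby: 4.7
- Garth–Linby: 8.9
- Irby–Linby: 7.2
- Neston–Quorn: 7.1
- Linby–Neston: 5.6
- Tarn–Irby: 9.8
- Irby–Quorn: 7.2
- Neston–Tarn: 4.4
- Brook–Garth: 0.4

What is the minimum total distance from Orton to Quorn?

Settle nodes by increasing distance from Orton:
Orton: 0
Tarn: 0.8  (via Orton)
Linby: 0.9  (via Orton)
Brook: 2.1  (via Linby)
Garth: 2.5  (via Brook)
Neston: 5.2  (via Tarn)
Irby: 7.2  (via Garth)
Quorn: 8.6  (via Linby)
Shortest route: Orton → Linby → Quorn = 8.6 km.

8.6 km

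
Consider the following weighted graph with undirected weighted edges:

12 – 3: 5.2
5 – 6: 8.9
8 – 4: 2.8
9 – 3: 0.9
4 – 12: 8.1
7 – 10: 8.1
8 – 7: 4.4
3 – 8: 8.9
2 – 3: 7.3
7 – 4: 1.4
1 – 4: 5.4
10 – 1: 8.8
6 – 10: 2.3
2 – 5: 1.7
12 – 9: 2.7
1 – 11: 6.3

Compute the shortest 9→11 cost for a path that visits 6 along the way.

Shortest 9→6: 9–3–2–5–6 = 18.8
Best 6 to 11: 6–10–1–11 costing 17.4
Total via 6: 18.8 + 17.4 = 36.2.

36.2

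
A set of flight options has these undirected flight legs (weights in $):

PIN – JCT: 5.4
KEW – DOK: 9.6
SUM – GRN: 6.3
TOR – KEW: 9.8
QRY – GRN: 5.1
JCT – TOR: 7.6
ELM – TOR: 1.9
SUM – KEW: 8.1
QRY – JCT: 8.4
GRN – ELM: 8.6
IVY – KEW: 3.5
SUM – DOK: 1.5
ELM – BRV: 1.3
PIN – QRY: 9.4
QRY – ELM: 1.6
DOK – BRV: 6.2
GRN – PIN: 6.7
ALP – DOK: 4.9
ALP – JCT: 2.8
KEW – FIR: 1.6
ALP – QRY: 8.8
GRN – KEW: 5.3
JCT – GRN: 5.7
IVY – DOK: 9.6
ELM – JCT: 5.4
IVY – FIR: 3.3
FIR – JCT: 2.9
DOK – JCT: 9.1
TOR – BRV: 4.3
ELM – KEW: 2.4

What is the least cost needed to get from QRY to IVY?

Enumerating some paths:
QRY - ELM - JCT - FIR - IVY: 1.6+5.4+2.9+3.3 = 13.2
QRY - ELM - KEW - FIR - IVY: 1.6+2.4+1.6+3.3 = 8.9
QRY - ELM - KEW - IVY: 1.6+2.4+3.5 = 7.5
The minimum is $7.5 via QRY - ELM - KEW - IVY.

$7.5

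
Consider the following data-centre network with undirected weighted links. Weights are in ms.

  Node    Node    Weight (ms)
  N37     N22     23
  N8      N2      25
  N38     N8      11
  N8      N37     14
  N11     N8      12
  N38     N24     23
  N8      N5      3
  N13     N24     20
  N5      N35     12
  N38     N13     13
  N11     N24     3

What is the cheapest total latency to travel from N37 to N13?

Enumerating some paths:
N37 → N8 → N38 → N13: 14+11+13 = 38
N37 → N8 → N11 → N24 → N13: 14+12+3+20 = 49
The minimum is 38 ms via N37 → N8 → N38 → N13.

38 ms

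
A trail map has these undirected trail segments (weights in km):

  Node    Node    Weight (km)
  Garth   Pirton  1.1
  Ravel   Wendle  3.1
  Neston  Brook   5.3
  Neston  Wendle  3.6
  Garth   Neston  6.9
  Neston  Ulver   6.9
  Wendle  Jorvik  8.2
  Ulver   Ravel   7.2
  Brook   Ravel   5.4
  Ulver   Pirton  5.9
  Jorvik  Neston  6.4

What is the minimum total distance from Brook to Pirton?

13.3 km

Settle nodes by increasing distance from Brook:
Brook: 0
Neston: 5.3  (via Brook)
Ravel: 5.4  (via Brook)
Wendle: 8.5  (via Ravel)
Jorvik: 11.7  (via Neston)
Ulver: 12.2  (via Neston)
Garth: 12.2  (via Neston)
Pirton: 13.3  (via Garth)
Shortest route: Brook → Neston → Garth → Pirton = 13.3 km.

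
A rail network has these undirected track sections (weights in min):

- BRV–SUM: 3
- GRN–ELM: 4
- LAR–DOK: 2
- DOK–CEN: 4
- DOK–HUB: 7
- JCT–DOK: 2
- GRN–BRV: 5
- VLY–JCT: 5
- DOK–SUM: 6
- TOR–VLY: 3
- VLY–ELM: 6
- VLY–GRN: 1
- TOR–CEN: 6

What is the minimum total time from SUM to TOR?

Settle nodes by increasing distance from SUM:
SUM: 0
BRV: 3  (via SUM)
DOK: 6  (via SUM)
GRN: 8  (via BRV)
LAR: 8  (via DOK)
JCT: 8  (via DOK)
VLY: 9  (via GRN)
CEN: 10  (via DOK)
TOR: 12  (via VLY)
Shortest route: SUM–BRV–GRN–VLY–TOR = 12 min.

12 min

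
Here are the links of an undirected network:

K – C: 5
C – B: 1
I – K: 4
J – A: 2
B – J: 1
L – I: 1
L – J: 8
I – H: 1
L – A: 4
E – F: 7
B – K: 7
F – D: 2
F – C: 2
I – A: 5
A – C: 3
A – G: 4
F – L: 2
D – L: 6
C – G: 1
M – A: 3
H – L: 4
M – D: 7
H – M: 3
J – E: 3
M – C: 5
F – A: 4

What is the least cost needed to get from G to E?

6

Running Dijkstra from G:
G: 0
C: 1  (via G)
B: 2  (via C)
F: 3  (via C)
J: 3  (via B)
A: 4  (via G)
D: 5  (via F)
L: 5  (via F)
E: 6  (via J)
Shortest route: G → C → B → J → E = 6.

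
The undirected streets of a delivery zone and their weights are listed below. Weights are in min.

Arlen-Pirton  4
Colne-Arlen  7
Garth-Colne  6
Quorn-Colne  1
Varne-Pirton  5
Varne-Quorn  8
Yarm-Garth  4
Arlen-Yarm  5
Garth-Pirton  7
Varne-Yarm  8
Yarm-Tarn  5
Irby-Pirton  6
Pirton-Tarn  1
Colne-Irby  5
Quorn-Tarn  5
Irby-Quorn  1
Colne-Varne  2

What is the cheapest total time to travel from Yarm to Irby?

11 min

Candidate routes:
Yarm - Garth - Colne - Quorn - Irby: 4+6+1+1 = 12
Yarm - Varne - Colne - Quorn - Irby: 8+2+1+1 = 12
Yarm - Tarn - Quorn - Irby: 5+5+1 = 11
The minimum is 11 min via Yarm - Tarn - Quorn - Irby.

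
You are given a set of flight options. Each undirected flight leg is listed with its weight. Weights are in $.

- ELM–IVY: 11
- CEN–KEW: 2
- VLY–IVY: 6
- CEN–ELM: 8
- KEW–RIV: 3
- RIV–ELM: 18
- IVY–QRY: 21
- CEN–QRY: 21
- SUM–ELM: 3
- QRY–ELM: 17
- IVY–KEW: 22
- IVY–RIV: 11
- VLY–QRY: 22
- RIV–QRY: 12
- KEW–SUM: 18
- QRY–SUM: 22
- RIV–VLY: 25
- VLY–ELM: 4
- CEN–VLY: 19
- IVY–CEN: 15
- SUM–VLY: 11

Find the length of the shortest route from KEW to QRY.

$15

Candidate routes:
KEW → CEN → QRY: 2+21 = 23
KEW → RIV → QRY: 3+12 = 15
The minimum is $15 via KEW → RIV → QRY.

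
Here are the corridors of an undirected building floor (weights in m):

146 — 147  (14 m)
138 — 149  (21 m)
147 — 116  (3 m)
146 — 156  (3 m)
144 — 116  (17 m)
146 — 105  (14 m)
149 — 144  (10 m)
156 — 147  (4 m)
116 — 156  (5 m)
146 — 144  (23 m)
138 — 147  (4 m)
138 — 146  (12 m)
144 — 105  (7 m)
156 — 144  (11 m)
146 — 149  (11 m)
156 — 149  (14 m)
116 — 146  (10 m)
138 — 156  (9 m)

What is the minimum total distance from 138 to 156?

8 m

Shortest distances from 138:
138: 0
147: 4  (via 138)
116: 7  (via 147)
156: 8  (via 147)
Shortest route: 138–147–156 = 8 m.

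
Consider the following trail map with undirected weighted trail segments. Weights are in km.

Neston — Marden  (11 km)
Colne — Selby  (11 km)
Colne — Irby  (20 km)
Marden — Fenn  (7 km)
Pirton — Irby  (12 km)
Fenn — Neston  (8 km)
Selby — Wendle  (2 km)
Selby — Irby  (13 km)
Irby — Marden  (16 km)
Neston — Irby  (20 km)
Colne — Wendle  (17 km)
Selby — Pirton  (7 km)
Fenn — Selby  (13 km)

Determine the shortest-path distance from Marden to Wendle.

22 km

Candidate routes:
Marden - Irby - Selby - Wendle: 16+13+2 = 31
Marden - Fenn - Selby - Wendle: 7+13+2 = 22
Cheapest is Marden - Fenn - Selby - Wendle at 22 km.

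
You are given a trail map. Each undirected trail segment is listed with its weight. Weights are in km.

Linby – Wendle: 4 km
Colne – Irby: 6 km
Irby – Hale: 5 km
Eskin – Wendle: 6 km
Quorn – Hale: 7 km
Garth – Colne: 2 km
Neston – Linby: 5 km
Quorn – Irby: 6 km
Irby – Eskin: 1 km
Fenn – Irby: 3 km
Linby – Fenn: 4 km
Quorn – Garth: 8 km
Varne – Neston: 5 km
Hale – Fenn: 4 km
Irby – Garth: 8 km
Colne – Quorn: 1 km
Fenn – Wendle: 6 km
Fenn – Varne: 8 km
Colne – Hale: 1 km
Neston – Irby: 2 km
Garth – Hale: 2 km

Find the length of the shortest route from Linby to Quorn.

Settle nodes by increasing distance from Linby:
Linby: 0
Wendle: 4  (via Linby)
Fenn: 4  (via Linby)
Neston: 5  (via Linby)
Irby: 7  (via Fenn)
Hale: 8  (via Fenn)
Eskin: 8  (via Irby)
Colne: 9  (via Hale)
Varne: 10  (via Neston)
Quorn: 10  (via Colne)
Shortest route: Linby → Fenn → Hale → Colne → Quorn = 10 km.

10 km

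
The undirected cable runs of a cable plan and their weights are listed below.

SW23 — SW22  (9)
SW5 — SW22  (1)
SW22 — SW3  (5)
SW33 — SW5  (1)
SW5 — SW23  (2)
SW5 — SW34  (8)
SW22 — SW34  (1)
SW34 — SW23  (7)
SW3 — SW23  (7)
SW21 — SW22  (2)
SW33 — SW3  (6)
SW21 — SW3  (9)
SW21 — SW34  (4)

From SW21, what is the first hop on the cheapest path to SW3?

Enumerating some paths:
SW21 → SW3: 9 = 9
SW21 → SW22 → SW3: 2+5 = 7
The minimum is 7 via SW21 → SW22 → SW3.
So from SW21 the first move is to SW22.

SW22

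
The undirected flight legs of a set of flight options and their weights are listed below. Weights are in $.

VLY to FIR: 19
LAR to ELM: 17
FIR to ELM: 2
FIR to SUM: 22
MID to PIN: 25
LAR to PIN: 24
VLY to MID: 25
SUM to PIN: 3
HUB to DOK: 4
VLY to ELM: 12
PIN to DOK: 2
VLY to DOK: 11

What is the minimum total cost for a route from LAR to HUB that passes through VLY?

$44

Shortest LAR→VLY: LAR–ELM–VLY = 29
Shortest VLY→HUB: VLY–DOK–HUB = 15
Total via VLY: 29 + 15 = $44.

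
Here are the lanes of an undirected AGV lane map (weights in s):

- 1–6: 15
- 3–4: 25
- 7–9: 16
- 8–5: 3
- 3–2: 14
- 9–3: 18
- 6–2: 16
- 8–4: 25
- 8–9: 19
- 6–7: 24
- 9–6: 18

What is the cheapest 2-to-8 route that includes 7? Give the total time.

Shortest 2→7: 2–6–7 = 40
Best 7 to 8: 7–9–8 costing 35
Total via 7: 40 + 35 = 75 s.

75 s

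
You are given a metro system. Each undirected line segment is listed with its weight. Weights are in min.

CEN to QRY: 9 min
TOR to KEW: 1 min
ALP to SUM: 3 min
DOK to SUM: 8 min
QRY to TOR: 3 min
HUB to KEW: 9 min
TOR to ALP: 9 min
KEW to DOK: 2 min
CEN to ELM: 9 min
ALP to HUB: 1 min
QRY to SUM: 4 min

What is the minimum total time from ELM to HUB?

26 min

Shortest distances from ELM:
ELM: 0
CEN: 9  (via ELM)
QRY: 18  (via CEN)
TOR: 21  (via QRY)
KEW: 22  (via TOR)
SUM: 22  (via QRY)
DOK: 24  (via KEW)
ALP: 25  (via SUM)
HUB: 26  (via ALP)
Shortest route: ELM–CEN–QRY–SUM–ALP–HUB = 26 min.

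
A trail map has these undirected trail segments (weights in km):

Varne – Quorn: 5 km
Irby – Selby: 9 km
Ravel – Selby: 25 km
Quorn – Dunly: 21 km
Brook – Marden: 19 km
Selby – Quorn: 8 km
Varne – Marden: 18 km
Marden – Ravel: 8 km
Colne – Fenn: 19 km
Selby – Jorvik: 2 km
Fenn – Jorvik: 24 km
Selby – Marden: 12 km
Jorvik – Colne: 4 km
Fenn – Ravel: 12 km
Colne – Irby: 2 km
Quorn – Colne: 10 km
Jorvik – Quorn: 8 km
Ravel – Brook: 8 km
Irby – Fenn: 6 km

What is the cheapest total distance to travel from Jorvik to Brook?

30 km

Settle nodes by increasing distance from Jorvik:
Jorvik: 0
Selby: 2  (via Jorvik)
Colne: 4  (via Jorvik)
Irby: 6  (via Colne)
Quorn: 8  (via Jorvik)
Fenn: 12  (via Irby)
Varne: 13  (via Quorn)
Marden: 14  (via Selby)
Ravel: 22  (via Marden)
Dunly: 29  (via Quorn)
Brook: 30  (via Ravel)
Shortest route: Jorvik → Selby → Marden → Ravel → Brook = 30 km.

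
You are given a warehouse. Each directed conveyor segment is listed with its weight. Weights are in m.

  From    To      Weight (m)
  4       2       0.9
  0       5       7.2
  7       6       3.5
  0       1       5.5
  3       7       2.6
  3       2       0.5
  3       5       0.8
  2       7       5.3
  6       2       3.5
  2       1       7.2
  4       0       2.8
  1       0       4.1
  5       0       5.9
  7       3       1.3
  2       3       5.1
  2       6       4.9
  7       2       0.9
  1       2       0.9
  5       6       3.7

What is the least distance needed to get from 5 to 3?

12.3 m

Running Dijkstra from 5:
5: 0
6: 3.7  (via 5)
0: 5.9  (via 5)
2: 7.2  (via 6)
1: 11.4  (via 0)
3: 12.3  (via 2)
Shortest route: 5 → 6 → 2 → 3 = 12.3 m.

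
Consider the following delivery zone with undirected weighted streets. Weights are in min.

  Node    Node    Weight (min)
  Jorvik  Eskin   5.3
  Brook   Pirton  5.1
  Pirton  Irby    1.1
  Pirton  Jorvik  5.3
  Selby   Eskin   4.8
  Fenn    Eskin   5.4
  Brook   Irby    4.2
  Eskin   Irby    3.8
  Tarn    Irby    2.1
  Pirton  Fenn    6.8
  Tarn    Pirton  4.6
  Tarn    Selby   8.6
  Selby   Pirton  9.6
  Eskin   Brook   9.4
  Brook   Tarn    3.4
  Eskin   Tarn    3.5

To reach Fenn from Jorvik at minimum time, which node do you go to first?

Candidate routes:
Jorvik–Pirton–Irby–Eskin–Fenn: 5.3+1.1+3.8+5.4 = 15.6
Jorvik–Eskin–Irby–Pirton–Fenn: 5.3+3.8+1.1+6.8 = 17
Jorvik–Eskin–Fenn: 5.3+5.4 = 10.7
Jorvik–Pirton–Fenn: 5.3+6.8 = 12.1
Cheapest is Jorvik–Eskin–Fenn at 10.7 min.
So from Jorvik the first move is to Eskin.

Eskin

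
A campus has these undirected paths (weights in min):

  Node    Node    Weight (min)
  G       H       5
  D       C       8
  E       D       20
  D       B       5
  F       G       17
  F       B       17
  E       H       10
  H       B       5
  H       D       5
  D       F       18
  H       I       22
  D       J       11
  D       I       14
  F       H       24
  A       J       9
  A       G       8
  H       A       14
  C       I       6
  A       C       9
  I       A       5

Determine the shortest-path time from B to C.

13 min

Shortest distances from B:
B: 0
D: 5  (via B)
H: 5  (via B)
G: 10  (via H)
C: 13  (via D)
Shortest route: B–D–C = 13 min.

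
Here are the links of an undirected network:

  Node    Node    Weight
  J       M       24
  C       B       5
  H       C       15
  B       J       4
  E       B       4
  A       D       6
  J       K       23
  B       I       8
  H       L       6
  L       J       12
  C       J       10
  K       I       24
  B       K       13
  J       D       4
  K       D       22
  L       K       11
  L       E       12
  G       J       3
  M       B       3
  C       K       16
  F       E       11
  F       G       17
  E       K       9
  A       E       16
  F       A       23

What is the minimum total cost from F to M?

Shortest distances from F:
F: 0
E: 11  (via F)
B: 15  (via E)
G: 17  (via F)
M: 18  (via B)
Shortest route: F–E–B–M = 18.

18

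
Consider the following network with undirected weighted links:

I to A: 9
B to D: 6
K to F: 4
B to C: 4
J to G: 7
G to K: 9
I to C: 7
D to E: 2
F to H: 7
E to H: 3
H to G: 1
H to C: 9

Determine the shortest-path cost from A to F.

Compare a few routes:
A–I–C–H–G–K–F: 9+7+9+1+9+4 = 39
A–I–C–H–F: 9+7+9+7 = 32
A–I–C–B–D–E–H–F: 9+7+4+6+2+3+7 = 38
The minimum is 32 via A–I–C–H–F.

32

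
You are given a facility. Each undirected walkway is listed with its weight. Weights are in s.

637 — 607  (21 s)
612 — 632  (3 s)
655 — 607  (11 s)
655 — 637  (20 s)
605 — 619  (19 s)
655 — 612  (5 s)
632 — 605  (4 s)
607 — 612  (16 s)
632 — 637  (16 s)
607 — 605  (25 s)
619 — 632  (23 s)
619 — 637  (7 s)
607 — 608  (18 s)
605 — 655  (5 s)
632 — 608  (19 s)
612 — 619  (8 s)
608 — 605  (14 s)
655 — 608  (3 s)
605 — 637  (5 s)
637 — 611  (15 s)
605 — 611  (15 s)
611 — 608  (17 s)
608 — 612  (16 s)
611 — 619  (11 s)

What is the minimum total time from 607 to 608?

Enumerating some paths:
607–608: 18 = 18
607–655–605–608: 11+5+14 = 30
607–612–655–608: 16+5+3 = 24
607–655–608: 11+3 = 14
Cheapest is 607–655–608 at 14 s.

14 s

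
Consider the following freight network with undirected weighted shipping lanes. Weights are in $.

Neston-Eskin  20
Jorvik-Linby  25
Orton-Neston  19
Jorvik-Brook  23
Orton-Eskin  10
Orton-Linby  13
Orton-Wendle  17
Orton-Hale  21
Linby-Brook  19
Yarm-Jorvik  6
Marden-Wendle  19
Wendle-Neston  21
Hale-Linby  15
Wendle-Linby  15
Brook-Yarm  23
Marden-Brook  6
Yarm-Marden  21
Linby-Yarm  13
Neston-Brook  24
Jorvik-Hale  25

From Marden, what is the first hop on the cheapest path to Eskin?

Wendle

Enumerating some paths:
Marden–Wendle–Orton–Eskin: 19+17+10 = 46
Marden–Yarm–Linby–Orton–Eskin: 21+13+13+10 = 57
Marden–Brook–Linby–Orton–Eskin: 6+19+13+10 = 48
Marden–Brook–Neston–Eskin: 6+24+20 = 50
The minimum is $46 via Marden–Wendle–Orton–Eskin.
So from Marden the first move is to Wendle.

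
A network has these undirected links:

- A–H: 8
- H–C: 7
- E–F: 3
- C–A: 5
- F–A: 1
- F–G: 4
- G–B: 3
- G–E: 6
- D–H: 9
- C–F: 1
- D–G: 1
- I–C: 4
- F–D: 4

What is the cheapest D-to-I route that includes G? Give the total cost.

Best D to G: D → G costing 1
Best G to I: G → F → C → I costing 9
Total via G: 1 + 9 = 10.

10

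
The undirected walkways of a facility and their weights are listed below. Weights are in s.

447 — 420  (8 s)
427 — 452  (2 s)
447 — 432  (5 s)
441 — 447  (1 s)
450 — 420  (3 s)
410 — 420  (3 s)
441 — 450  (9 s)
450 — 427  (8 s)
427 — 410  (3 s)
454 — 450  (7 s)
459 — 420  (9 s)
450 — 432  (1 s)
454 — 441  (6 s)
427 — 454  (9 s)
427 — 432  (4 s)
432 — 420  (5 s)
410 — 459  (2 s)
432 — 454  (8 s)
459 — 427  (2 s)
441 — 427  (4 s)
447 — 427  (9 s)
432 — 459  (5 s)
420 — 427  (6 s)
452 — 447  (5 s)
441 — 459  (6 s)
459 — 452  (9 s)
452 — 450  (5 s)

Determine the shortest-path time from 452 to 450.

5 s

Enumerating some paths:
452 - 427 - 432 - 450: 2+4+1 = 7
452 - 427 - 459 - 432 - 450: 2+2+5+1 = 10
452 - 427 - 450: 2+8 = 10
452 - 450: 5 = 5
Cheapest is 452 - 450 at 5 s.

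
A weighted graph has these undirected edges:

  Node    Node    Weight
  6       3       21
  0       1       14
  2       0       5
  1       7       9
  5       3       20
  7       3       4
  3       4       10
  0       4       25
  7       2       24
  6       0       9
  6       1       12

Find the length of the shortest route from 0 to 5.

Shortest distances from 0:
0: 0
2: 5  (via 0)
6: 9  (via 0)
1: 14  (via 0)
7: 23  (via 1)
4: 25  (via 0)
3: 27  (via 7)
5: 47  (via 3)
Shortest route: 0–1–7–3–5 = 47.

47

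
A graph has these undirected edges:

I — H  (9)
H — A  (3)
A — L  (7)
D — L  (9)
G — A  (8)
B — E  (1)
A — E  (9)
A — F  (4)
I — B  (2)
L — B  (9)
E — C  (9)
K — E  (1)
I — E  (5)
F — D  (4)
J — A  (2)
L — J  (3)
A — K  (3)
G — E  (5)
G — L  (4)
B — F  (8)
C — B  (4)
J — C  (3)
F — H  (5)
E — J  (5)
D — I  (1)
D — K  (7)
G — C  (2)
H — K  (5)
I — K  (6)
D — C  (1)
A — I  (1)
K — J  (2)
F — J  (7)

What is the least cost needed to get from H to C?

6

Compare a few routes:
H - A - I - D - C: 3+1+1+1 = 6
H - A - I - B - C: 3+1+2+4 = 10
H - A - J - C: 3+2+3 = 8
Cheapest is H - A - I - D - C at 6.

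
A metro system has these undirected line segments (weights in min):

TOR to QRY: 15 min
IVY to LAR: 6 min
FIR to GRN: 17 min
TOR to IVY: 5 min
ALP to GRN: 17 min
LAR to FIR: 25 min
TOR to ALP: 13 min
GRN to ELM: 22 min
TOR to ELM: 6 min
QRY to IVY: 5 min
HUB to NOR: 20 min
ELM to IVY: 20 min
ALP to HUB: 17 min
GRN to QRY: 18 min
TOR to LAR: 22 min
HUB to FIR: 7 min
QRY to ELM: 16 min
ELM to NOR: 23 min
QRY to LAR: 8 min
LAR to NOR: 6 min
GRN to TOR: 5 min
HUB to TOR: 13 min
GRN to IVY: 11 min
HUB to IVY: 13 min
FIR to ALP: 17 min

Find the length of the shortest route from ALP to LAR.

Enumerating some paths:
ALP → TOR → IVY → QRY → LAR: 13+5+5+8 = 31
ALP → GRN → IVY → LAR: 17+11+6 = 34
ALP → GRN → TOR → IVY → LAR: 17+5+5+6 = 33
ALP → TOR → IVY → LAR: 13+5+6 = 24
The minimum is 24 min via ALP → TOR → IVY → LAR.

24 min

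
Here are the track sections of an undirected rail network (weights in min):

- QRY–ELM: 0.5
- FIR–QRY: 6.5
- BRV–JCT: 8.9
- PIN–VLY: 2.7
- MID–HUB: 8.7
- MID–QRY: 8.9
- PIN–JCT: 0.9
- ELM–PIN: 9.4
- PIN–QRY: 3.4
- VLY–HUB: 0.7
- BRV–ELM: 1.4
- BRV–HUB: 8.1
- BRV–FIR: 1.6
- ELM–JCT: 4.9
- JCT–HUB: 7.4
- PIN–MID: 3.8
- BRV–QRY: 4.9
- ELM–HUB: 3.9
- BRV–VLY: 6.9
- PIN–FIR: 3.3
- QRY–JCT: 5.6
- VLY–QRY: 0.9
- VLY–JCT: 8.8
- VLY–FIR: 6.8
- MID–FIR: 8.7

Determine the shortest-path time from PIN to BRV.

4.9 min

Enumerating some paths:
PIN - QRY - ELM - BRV: 3.4+0.5+1.4 = 5.3
PIN - FIR - BRV: 3.3+1.6 = 4.9
The minimum is 4.9 min via PIN - FIR - BRV.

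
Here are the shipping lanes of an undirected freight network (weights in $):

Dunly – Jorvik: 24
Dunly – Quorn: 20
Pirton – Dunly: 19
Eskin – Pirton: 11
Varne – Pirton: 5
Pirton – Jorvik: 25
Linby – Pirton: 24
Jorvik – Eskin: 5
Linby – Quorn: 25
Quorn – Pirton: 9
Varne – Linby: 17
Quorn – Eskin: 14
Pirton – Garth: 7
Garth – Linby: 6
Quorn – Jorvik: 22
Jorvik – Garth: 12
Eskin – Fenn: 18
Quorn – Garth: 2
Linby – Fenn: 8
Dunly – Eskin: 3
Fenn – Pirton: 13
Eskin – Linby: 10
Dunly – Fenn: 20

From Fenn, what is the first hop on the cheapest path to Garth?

Linby

Compare a few routes:
Fenn–Linby–Garth: 8+6 = 14
Fenn–Pirton–Garth: 13+7 = 20
Cheapest is Fenn–Linby–Garth at $14.
So from Fenn the first move is to Linby.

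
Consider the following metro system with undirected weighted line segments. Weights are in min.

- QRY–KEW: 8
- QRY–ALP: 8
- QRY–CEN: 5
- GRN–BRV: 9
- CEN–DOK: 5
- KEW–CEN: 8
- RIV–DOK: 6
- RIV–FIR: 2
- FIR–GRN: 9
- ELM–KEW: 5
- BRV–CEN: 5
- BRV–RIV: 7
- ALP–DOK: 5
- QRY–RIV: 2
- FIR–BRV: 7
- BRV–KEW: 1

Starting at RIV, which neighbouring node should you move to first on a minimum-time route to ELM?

BRV

Compare a few routes:
RIV–FIR–BRV–KEW–ELM: 2+7+1+5 = 15
RIV–BRV–KEW–ELM: 7+1+5 = 13
The minimum is 13 min via RIV–BRV–KEW–ELM.
So from RIV the first move is to BRV.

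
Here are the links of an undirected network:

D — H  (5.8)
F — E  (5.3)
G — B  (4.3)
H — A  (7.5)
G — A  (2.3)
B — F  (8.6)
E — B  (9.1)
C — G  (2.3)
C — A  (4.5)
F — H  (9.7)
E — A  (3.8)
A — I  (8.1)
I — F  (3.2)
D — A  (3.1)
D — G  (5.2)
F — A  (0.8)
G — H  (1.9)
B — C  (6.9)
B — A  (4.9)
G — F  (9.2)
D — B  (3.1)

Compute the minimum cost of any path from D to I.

7.1

Enumerating some paths:
D - G - A - F - I: 5.2+2.3+0.8+3.2 = 11.5
D - A - F - I: 3.1+0.8+3.2 = 7.1
D - A - I: 3.1+8.1 = 11.2
The minimum is 7.1 via D - A - F - I.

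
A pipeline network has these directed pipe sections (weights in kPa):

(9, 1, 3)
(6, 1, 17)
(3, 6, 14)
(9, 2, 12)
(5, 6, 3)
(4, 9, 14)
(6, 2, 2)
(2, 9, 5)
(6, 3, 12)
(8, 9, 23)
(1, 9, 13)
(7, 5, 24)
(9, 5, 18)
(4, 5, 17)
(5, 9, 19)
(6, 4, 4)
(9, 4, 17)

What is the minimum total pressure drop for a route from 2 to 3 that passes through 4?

54 kPa

Best 2 to 4: 2 → 9 → 4 costing 22
Shortest 4→3: 4 → 5 → 6 → 3 = 32
Total via 4: 22 + 32 = 54 kPa.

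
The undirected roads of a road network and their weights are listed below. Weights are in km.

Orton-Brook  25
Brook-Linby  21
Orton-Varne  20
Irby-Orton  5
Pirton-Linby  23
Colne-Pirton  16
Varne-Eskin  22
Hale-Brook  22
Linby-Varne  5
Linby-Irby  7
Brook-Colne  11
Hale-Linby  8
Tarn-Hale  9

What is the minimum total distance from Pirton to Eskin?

Settle nodes by increasing distance from Pirton:
Pirton: 0
Colne: 16  (via Pirton)
Linby: 23  (via Pirton)
Brook: 27  (via Colne)
Varne: 28  (via Linby)
Irby: 30  (via Linby)
Hale: 31  (via Linby)
Orton: 35  (via Irby)
Tarn: 40  (via Hale)
Eskin: 50  (via Varne)
Shortest route: Pirton → Linby → Varne → Eskin = 50 km.

50 km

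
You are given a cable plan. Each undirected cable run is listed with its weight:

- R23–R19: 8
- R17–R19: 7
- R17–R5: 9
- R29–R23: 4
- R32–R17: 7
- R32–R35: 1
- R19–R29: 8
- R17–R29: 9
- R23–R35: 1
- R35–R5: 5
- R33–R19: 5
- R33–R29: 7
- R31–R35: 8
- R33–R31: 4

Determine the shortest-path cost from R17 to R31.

Candidate routes:
R17 - R29 - R33 - R31: 9+7+4 = 20
R17 - R32 - R35 - R31: 7+1+8 = 16
R17 - R29 - R23 - R35 - R31: 9+4+1+8 = 22
The minimum is 16 via R17 - R32 - R35 - R31.

16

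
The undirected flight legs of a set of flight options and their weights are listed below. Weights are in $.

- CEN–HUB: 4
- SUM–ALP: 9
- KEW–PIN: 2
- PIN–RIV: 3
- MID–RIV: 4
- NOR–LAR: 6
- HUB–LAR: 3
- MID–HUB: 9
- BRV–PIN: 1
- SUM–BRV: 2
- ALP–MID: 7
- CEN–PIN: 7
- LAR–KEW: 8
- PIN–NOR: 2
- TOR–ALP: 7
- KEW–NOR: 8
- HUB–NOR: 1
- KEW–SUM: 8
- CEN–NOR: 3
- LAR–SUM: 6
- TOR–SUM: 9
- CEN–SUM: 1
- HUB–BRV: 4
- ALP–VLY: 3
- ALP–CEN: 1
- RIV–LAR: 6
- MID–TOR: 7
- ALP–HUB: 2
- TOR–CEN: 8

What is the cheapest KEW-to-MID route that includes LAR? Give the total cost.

$18

Shortest KEW→LAR: KEW → LAR = 8
Best LAR to MID: LAR → RIV → MID costing 10
Total via LAR: 8 + 10 = $18.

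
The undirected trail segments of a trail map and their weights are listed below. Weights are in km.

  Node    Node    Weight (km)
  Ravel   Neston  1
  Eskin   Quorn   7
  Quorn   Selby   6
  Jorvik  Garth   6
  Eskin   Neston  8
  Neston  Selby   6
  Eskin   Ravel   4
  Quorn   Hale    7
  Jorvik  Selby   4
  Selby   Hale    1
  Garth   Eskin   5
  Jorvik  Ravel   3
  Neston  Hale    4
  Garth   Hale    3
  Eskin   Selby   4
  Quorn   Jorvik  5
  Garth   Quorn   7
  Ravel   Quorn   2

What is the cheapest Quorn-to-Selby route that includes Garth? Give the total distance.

11 km

Shortest Quorn→Garth: Quorn–Garth = 7
Best Garth to Selby: Garth–Hale–Selby costing 4
Total via Garth: 7 + 4 = 11 km.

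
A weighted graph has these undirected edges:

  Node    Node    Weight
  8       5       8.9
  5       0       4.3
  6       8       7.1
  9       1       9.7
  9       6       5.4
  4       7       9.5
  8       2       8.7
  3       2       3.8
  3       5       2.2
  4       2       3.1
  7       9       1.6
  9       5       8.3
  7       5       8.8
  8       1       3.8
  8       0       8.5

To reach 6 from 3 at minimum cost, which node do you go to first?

Candidate routes:
3 - 5 - 9 - 6: 2.2+8.3+5.4 = 15.9
3 - 5 - 7 - 9 - 6: 2.2+8.8+1.6+5.4 = 18
The minimum is 15.9 via 3 - 5 - 9 - 6.
So from 3 the first move is to 5.

5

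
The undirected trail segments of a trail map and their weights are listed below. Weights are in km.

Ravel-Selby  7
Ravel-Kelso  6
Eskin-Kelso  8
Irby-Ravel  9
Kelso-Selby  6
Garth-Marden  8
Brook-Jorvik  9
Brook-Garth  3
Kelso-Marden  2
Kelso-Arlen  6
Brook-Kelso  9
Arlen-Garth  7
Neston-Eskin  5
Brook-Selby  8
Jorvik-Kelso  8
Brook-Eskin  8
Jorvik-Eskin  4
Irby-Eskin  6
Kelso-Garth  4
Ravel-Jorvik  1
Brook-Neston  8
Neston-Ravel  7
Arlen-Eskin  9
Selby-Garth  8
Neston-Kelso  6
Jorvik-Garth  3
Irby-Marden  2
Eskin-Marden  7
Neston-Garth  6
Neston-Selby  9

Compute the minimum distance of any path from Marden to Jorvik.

Compare a few routes:
Marden → Eskin → Jorvik: 7+4 = 11
Marden → Kelso → Jorvik: 2+8 = 10
Marden → Kelso → Garth → Jorvik: 2+4+3 = 9
Cheapest is Marden → Kelso → Garth → Jorvik at 9 km.

9 km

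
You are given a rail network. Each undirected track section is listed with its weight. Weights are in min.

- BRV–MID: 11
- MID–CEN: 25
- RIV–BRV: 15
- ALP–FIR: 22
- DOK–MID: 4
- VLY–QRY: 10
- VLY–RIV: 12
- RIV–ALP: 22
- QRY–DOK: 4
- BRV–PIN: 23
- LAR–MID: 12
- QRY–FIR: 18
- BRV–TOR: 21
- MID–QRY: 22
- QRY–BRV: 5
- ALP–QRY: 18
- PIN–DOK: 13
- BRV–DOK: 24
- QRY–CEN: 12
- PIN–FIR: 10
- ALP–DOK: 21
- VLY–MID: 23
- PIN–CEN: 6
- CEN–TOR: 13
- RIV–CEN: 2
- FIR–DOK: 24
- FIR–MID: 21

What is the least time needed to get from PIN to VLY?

Settle nodes by increasing distance from PIN:
PIN: 0
CEN: 6  (via PIN)
RIV: 8  (via CEN)
FIR: 10  (via PIN)
DOK: 13  (via PIN)
MID: 17  (via DOK)
QRY: 17  (via DOK)
TOR: 19  (via CEN)
VLY: 20  (via RIV)
Shortest route: PIN–CEN–RIV–VLY = 20 min.

20 min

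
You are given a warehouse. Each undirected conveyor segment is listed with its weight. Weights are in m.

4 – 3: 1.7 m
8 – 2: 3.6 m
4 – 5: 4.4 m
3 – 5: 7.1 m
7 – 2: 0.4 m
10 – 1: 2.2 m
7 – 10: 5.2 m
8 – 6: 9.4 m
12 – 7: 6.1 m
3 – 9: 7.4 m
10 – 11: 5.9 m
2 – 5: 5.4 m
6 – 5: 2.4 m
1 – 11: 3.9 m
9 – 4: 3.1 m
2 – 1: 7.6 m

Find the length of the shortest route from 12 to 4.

Candidate routes:
12 → 7 → 2 → 5 → 3 → 4: 6.1+0.4+5.4+7.1+1.7 = 20.7
12 → 7 → 2 → 5 → 4: 6.1+0.4+5.4+4.4 = 16.3
12 → 7 → 2 → 8 → 6 → 5 → 4: 6.1+0.4+3.6+9.4+2.4+4.4 = 26.3
The minimum is 16.3 m via 12 → 7 → 2 → 5 → 4.

16.3 m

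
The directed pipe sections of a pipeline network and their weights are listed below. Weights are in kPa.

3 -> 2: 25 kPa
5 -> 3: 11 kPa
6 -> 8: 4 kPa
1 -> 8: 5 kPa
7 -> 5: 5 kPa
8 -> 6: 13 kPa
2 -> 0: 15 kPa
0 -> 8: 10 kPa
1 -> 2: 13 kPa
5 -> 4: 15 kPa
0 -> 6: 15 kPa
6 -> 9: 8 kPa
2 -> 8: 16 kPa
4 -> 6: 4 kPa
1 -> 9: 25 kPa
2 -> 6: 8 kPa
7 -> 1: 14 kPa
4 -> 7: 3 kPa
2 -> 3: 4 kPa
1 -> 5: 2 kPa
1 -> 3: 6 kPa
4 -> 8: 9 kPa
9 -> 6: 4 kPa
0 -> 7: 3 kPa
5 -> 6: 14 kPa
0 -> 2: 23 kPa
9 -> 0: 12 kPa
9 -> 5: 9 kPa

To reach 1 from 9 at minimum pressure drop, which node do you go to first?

0

Enumerating some paths:
9–5–4–7–1: 9+15+3+14 = 41
9–0–7–1: 12+3+14 = 29
The minimum is 29 kPa via 9–0–7–1.
So from 9 the first move is to 0.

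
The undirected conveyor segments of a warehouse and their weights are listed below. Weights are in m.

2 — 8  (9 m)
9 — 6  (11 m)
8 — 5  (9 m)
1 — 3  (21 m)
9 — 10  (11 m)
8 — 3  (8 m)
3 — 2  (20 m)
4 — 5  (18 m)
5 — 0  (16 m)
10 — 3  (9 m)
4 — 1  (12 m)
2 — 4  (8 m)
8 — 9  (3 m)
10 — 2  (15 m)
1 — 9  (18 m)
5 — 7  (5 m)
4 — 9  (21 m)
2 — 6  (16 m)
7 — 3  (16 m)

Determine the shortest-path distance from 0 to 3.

Shortest distances from 0:
0: 0
5: 16  (via 0)
7: 21  (via 5)
8: 25  (via 5)
9: 28  (via 8)
3: 33  (via 8)
Shortest route: 0–5–8–3 = 33 m.

33 m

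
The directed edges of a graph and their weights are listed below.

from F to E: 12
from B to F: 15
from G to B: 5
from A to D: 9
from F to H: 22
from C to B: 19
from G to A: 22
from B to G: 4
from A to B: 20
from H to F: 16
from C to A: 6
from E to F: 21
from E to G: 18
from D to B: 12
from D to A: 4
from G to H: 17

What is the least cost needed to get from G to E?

Compare a few routes:
G - H - F - E: 17+16+12 = 45
G - A - B - F - E: 22+20+15+12 = 69
G - B - F - E: 5+15+12 = 32
Cheapest is G - B - F - E at 32.

32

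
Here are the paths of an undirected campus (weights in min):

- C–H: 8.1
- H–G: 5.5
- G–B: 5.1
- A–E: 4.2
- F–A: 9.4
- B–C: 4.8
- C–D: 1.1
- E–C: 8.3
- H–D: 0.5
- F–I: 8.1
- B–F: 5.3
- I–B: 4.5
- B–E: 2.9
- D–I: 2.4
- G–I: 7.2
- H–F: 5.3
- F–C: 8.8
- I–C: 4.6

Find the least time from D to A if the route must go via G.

18.2 min

Shortest D→G: D → H → G = 6
Shortest G→A: G → B → E → A = 12.2
Total via G: 6 + 12.2 = 18.2 min.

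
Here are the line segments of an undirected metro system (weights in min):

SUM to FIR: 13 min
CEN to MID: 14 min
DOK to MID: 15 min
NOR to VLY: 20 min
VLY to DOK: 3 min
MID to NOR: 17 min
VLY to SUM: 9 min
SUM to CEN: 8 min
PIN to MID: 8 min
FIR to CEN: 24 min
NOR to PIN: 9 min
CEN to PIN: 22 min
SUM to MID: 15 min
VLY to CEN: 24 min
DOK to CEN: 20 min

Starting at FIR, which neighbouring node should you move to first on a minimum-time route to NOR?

Enumerating some paths:
FIR - SUM - MID - NOR: 13+15+17 = 45
FIR - SUM - VLY - NOR: 13+9+20 = 42
The minimum is 42 min via FIR - SUM - VLY - NOR.
So from FIR the first move is to SUM.

SUM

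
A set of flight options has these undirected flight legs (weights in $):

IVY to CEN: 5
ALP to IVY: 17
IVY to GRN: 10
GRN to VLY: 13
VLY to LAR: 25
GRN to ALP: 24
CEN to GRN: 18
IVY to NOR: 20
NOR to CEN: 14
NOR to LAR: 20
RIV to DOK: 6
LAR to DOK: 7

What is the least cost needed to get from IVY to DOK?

Shortest distances from IVY:
IVY: 0
CEN: 5  (via IVY)
GRN: 10  (via IVY)
ALP: 17  (via IVY)
NOR: 19  (via CEN)
VLY: 23  (via GRN)
LAR: 39  (via NOR)
DOK: 46  (via LAR)
Shortest route: IVY → CEN → NOR → LAR → DOK = $46.

$46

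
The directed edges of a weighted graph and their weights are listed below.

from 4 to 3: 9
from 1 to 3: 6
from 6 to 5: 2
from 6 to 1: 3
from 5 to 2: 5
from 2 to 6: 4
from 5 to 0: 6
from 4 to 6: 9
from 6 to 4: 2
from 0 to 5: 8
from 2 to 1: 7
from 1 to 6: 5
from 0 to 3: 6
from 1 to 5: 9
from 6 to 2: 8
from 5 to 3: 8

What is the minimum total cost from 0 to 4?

Running Dijkstra from 0:
0: 0
3: 6  (via 0)
5: 8  (via 0)
2: 13  (via 5)
6: 17  (via 2)
4: 19  (via 6)
Shortest route: 0–5–2–6–4 = 19.

19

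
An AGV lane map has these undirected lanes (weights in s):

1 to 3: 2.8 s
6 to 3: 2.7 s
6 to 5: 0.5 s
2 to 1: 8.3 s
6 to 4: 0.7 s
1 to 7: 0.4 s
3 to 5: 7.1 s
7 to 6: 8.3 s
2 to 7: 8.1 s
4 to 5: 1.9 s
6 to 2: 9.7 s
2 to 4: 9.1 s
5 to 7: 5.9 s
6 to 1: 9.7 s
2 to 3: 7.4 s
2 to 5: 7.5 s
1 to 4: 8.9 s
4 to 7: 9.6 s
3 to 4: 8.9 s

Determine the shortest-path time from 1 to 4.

6.2 s

Running Dijkstra from 1:
1: 0
7: 0.4  (via 1)
3: 2.8  (via 1)
6: 5.5  (via 3)
5: 6  (via 6)
4: 6.2  (via 6)
Shortest route: 1–3–6–4 = 6.2 s.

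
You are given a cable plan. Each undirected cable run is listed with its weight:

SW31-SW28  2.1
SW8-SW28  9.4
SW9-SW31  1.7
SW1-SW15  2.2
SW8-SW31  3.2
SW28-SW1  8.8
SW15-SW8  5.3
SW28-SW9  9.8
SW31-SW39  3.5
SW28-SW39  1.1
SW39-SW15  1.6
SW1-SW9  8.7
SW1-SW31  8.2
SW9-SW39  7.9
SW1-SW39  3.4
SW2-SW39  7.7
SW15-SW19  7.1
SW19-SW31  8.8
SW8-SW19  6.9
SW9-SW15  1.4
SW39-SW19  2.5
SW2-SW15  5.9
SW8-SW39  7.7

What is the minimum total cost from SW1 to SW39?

Running Dijkstra from SW1:
SW1: 0
SW15: 2.2  (via SW1)
SW39: 3.4  (via SW1)
Shortest route: SW1 → SW39 = 3.4.

3.4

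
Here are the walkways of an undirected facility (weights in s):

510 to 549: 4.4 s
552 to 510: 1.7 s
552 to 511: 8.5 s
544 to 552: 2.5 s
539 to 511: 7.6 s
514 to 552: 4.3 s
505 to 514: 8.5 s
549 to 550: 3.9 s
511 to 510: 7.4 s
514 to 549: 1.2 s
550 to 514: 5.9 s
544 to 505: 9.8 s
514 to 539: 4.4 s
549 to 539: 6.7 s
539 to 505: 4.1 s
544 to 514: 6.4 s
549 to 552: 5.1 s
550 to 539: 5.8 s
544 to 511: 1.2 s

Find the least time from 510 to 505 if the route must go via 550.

Best 510 to 550: 510 → 549 → 550 costing 8.3
Best 550 to 505: 550 → 539 → 505 costing 9.9
Total via 550: 8.3 + 9.9 = 18.2 s.

18.2 s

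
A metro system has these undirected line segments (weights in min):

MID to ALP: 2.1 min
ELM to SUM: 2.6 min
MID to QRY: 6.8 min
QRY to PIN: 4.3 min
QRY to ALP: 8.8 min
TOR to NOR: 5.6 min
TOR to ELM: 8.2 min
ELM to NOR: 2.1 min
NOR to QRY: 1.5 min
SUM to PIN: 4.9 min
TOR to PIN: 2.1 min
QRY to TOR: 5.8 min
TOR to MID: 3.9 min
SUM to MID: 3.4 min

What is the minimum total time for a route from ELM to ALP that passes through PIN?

15.6 min

Best ELM to PIN: ELM → SUM → PIN costing 7.5
Shortest PIN→ALP: PIN → TOR → MID → ALP = 8.1
Total via PIN: 7.5 + 8.1 = 15.6 min.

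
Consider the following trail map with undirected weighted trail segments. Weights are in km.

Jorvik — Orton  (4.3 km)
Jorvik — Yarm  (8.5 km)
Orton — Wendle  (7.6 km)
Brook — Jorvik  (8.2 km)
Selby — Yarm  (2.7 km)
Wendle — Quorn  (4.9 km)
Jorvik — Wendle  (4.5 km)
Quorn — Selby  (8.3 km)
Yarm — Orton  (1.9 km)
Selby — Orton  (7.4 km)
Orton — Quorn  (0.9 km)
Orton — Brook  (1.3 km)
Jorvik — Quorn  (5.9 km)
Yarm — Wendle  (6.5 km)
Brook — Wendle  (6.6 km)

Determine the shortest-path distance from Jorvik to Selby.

Enumerating some paths:
Jorvik - Orton - Yarm - Selby: 4.3+1.9+2.7 = 8.9
Jorvik - Yarm - Selby: 8.5+2.7 = 11.2
The minimum is 8.9 km via Jorvik - Orton - Yarm - Selby.

8.9 km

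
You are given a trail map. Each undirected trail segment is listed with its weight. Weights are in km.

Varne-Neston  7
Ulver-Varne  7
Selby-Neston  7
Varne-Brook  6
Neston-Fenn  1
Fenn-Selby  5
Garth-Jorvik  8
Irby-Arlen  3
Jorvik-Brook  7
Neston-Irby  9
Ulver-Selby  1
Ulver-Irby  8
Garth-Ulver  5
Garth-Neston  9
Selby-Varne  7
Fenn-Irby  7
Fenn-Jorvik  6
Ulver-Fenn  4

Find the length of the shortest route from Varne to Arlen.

18 km

Enumerating some paths:
Varne - Neston - Irby - Arlen: 7+9+3 = 19
Varne - Ulver - Irby - Arlen: 7+8+3 = 18
Varne - Selby - Ulver - Irby - Arlen: 7+1+8+3 = 19
Cheapest is Varne - Ulver - Irby - Arlen at 18 km.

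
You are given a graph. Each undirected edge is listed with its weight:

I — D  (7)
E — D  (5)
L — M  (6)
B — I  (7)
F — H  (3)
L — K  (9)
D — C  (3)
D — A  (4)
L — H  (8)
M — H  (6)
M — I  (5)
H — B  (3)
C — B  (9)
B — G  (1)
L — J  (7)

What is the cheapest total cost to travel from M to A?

Compare a few routes:
M - I - D - A: 5+7+4 = 16
M - H - B - C - D - A: 6+3+9+3+4 = 25
Cheapest is M - I - D - A at 16.

16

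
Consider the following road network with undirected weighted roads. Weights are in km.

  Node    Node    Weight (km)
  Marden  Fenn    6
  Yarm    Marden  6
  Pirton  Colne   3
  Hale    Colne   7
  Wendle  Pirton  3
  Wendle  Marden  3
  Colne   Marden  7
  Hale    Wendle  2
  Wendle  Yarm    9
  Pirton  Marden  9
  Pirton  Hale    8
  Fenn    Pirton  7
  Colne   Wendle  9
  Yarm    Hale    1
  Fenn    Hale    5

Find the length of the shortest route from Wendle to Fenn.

7 km

Compare a few routes:
Wendle → Pirton → Fenn: 3+7 = 10
Wendle → Yarm → Hale → Fenn: 9+1+5 = 15
Wendle → Marden → Fenn: 3+6 = 9
Wendle → Hale → Fenn: 2+5 = 7
The minimum is 7 km via Wendle → Hale → Fenn.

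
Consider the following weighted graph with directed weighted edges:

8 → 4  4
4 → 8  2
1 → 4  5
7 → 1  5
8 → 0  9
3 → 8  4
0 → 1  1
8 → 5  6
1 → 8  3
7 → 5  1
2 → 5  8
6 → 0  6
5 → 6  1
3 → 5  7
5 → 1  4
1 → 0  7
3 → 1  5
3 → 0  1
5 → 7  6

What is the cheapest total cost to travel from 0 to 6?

Enumerating some paths:
0 - 1 - 4 - 8 - 5 - 6: 1+5+2+6+1 = 15
0 - 1 - 8 - 5 - 6: 1+3+6+1 = 11
The minimum is 11 via 0 - 1 - 8 - 5 - 6.

11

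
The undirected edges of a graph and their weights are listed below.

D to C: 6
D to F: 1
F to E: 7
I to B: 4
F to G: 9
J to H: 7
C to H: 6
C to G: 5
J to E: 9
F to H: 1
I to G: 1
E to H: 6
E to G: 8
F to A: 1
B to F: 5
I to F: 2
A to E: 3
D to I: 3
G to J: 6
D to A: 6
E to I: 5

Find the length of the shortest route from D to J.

Settle nodes by increasing distance from D:
D: 0
F: 1  (via D)
A: 2  (via F)
H: 2  (via F)
I: 3  (via D)
G: 4  (via I)
E: 5  (via A)
B: 6  (via F)
C: 6  (via D)
J: 9  (via H)
Shortest route: D → F → H → J = 9.

9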